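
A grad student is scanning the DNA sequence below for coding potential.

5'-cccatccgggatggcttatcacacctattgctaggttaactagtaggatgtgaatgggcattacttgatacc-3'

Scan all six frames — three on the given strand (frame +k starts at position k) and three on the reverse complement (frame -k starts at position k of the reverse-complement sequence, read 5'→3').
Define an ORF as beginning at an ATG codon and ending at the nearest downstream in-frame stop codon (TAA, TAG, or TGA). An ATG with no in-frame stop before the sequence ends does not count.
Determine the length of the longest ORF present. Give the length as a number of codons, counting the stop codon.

8

Reverse complement (5'→3'): GGTATCAAGTAATGCCCATTCACATCCTACTAGTTAACCTAGCAATAGGTGTGATAAGCCATCCCGGATGGG
Frame +1: CCC ATC CGG GAT GGC TTA TCA CAC CTA TTG CTA GGT TAA CTA GTA GGA TGT GAA TGG GCA TTA CTT GAT ACC — no ATG→stop ORF.
Frame +2: CCA TCC GGG ATG GCT TAT CAC ACC TAT TGC TAG GTT AAC TAG TAG GAT GTG AAT GGG CAT TAC TTG ATA — ATG at 11, stop TAG at 32 → 24 nt.
Frame +3: CAT CCG GGA TGG CTT ATC ACA CCT ATT GCT AGG TTA ACT AGT AGG ATG TGA ATG GGC ATT ACT TGA TAC — ATG at 48, stop TGA at 51 → 6 nt; ATG at 54, stop TGA at 66 → 15 nt.
Frame -1: GGT ATC AAG TAA TGC CCA TTC ACA TCC TAC TAG TTA ACC TAG CAA TAG GTG TGA TAA GCC ATC CCG GAT GGG — no ATG→stop ORF.
Frame -2: GTA TCA AGT AAT GCC CAT TCA CAT CCT ACT AGT TAA CCT AGC AAT AGG TGT GAT AAG CCA TCC CGG ATG — no ATG→stop ORF.
Frame -3: TAT CAA GTA ATG CCC ATT CAC ATC CTA CTA GTT AAC CTA GCA ATA GGT GTG ATA AGC CAT CCC GGA TGG — no ATG→stop ORF.
Longest: frame +2, positions 11–34, 24 nt = 8 codons = 7 aa. → 8 codons.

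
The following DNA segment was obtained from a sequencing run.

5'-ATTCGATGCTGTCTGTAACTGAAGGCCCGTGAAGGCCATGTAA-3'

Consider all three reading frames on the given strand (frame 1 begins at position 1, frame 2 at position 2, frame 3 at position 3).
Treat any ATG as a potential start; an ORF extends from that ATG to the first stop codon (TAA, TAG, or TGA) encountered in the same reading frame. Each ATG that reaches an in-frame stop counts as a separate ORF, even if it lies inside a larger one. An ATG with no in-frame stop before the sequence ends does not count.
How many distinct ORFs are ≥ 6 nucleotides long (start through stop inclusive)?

Frame 1: ATT CGA TGC TGT CTG TAA CTG AAG GCC CGT GAA GGC CAT GTA — no ATG→stop ORF.
Frame 2: TTC GAT GCT GTC TGT AAC TGA AGG CCC GTG AAG GCC ATG TAA — ATG at 38, stop TAA at 41 → 6 nt.
Frame 3: TCG ATG CTG TCT GTA ACT GAA GGC CCG TGA AGG CCA TGT — ATG at 6, stop TGA at 30 → 27 nt.
ORFs ≥ 6 nucleotides: frame 2 38–43 (6 nucleotides), frame 3 6–32 (27 nucleotides). Count = 2.

2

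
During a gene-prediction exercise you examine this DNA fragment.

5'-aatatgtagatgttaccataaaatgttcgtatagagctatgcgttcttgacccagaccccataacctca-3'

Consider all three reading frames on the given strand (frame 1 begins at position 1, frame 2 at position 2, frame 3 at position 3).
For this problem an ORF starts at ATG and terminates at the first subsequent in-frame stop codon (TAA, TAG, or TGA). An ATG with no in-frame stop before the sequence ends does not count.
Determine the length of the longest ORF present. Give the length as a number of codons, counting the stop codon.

4

Frame 1: AAT ATG TAG ATG TTA CCA TAA AAT GTT CGT ATA GAG CTA TGC GTT CTT GAC CCA GAC CCC ATA ACC TCA — ATG at 4, stop TAG at 7 → 6 nt; ATG at 10, stop TAA at 19 → 12 nt.
Frame 2: ATA TGT AGA TGT TAC CAT AAA ATG TTC GTA TAG AGC TAT GCG TTC TTG ACC CAG ACC CCA TAA CCT — ATG at 23, stop TAG at 32 → 12 nt.
Frame 3: TAT GTA GAT GTT ACC ATA AAA TGT TCG TAT AGA GCT ATG CGT TCT TGA CCC AGA CCC CAT AAC CTC — ATG at 39, stop TGA at 48 → 12 nt.
Longest: frame 1, positions 10–21, 12 nt = 4 codons = 3 aa. → 4 codons.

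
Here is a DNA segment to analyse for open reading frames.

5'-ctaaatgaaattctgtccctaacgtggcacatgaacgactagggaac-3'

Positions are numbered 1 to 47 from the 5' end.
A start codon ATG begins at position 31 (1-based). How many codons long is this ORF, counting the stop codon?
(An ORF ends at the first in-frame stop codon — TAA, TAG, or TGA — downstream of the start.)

4

Codons from position 31: ATG (31–33), AAC (34–36), GAC (37–39), TAG (40–42).
TAG is the first in-frame stop; that's 4 codons including the stop.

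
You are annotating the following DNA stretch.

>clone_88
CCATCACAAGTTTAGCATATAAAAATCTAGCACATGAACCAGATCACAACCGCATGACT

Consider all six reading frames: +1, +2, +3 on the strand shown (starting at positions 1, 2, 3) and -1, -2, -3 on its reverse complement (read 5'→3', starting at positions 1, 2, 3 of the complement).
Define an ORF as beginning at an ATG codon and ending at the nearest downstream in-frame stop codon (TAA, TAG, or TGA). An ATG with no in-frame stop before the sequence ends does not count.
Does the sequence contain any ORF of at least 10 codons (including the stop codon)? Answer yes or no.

Reverse complement (5'→3'): AGTCATGCGGTTGTGATCTGGTTCATGTGCTAGATTTTTATATGCTAAACTTGTGATGG
Frame +1: CCA TCA CAA GTT TAG CAT ATA AAA ATC TAG CAC ATG AAC CAG ATC ACA ACC GCA TGA — ATG at 34, stop TGA at 55 → 24 nt.
Frame +2: CAT CAC AAG TTT AGC ATA TAA AAA TCT AGC ACA TGA ACC AGA TCA CAA CCG CAT GAC — no ATG→stop ORF.
Frame +3: ATC ACA AGT TTA GCA TAT AAA AAT CTA GCA CAT GAA CCA GAT CAC AAC CGC ATG ACT — no ATG→stop ORF.
Frame -1: AGT CAT GCG GTT GTG ATC TGG TTC ATG TGC TAG ATT TTT ATA TGC TAA ACT TGT GAT — ATG at 25, stop TAG at 31 → 9 nt.
Frame -2: GTC ATG CGG TTG TGA TCT GGT TCA TGT GCT AGA TTT TTA TAT GCT AAA CTT GTG ATG — ATG at 5, stop TGA at 14 → 12 nt.
Frame -3: TCA TGC GGT TGT GAT CTG GTT CAT GTG CTA GAT TTT TAT ATG CTA AAC TTG TGA TGG — ATG at 42, stop TGA at 54 → 15 nt.
Largest ORF found is 8 codons < 10, so no.

no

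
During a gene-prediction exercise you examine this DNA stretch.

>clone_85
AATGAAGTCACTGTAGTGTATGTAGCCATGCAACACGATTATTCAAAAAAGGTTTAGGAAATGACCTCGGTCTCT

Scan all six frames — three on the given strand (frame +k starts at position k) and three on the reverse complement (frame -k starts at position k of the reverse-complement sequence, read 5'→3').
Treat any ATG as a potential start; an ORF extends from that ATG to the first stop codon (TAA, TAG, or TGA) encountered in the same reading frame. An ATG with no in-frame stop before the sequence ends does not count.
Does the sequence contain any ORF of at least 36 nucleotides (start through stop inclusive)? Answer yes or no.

no

Reverse complement (5'→3'): AGAGACCGAGGTCATTTCCTAAACCTTTTTTGAATAATCGTGTTGCATGGCTACATACACTACAGTGACTTCATT
Frame +1: AAT GAA GTC ACT GTA GTG TAT GTA GCC ATG CAA CAC GAT TAT TCA AAA AAG GTT TAG GAA ATG ACC TCG GTC TCT — ATG at 28, stop TAG at 55 → 30 nt.
Frame +2: ATG AAG TCA CTG TAG TGT ATG TAG CCA TGC AAC ACG ATT ATT CAA AAA AGG TTT AGG AAA TGA CCT CGG TCT — ATG at 2, stop TAG at 14 → 15 nt; ATG at 20, stop TAG at 23 → 6 nt.
Frame +3: TGA AGT CAC TGT AGT GTA TGT AGC CAT GCA ACA CGA TTA TTC AAA AAA GGT TTA GGA AAT GAC CTC GGT CTC — no ATG→stop ORF.
Frame -1: AGA GAC CGA GGT CAT TTC CTA AAC CTT TTT TGA ATA ATC GTG TTG CAT GGC TAC ATA CAC TAC AGT GAC TTC ATT — no ATG→stop ORF.
Frame -2: GAG ACC GAG GTC ATT TCC TAA ACC TTT TTT GAA TAA TCG TGT TGC ATG GCT ACA TAC ACT ACA GTG ACT TCA — no ATG→stop ORF.
Frame -3: AGA CCG AGG TCA TTT CCT AAA CCT TTT TTG AAT AAT CGT GTT GCA TGG CTA CAT ACA CTA CAG TGA CTT CAT — no ATG→stop ORF.
Largest ORF found is 30 nucleotides < 36, so no.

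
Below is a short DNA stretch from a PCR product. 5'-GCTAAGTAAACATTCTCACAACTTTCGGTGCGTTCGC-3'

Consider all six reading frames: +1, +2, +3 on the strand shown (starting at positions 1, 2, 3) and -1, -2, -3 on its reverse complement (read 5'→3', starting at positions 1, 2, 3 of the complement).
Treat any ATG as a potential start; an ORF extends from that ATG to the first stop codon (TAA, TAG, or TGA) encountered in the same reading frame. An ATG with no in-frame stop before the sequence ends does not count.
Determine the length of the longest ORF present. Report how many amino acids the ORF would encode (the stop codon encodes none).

Reverse complement (5'→3'): GCGAACGCACCGAAAGTTGTGAGAATGTTTACTTAGC
Frame +1: GCT AAG TAA ACA TTC TCA CAA CTT TCG GTG CGT TCG — no ATG→stop ORF.
Frame +2: CTA AGT AAA CAT TCT CAC AAC TTT CGG TGC GTT CGC — no ATG→stop ORF.
Frame +3: TAA GTA AAC ATT CTC ACA ACT TTC GGT GCG TTC — no ATG→stop ORF.
Frame -1: GCG AAC GCA CCG AAA GTT GTG AGA ATG TTT ACT TAG — ATG at 25, stop TAG at 34 → 12 nt.
Frame -2: CGA ACG CAC CGA AAG TTG TGA GAA TGT TTA CTT AGC — no ATG→stop ORF.
Frame -3: GAA CGC ACC GAA AGT TGT GAG AAT GTT TAC TTA — no ATG→stop ORF.
Longest: frame -1, positions 25–36, 12 nt = 4 codons = 3 aa. → 3 amino acids.

3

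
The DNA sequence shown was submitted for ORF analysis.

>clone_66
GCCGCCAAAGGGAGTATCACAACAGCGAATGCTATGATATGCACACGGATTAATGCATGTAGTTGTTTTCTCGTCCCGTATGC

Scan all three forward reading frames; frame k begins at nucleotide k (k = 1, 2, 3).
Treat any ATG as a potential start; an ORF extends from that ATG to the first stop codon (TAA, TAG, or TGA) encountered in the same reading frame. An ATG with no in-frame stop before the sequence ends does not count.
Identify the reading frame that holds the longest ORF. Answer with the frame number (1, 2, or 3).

3

Frame 1: GCC GCC AAA GGG AGT ATC ACA ACA GCG AAT GCT ATG ATA TGC ACA CGG ATT AAT GCA TGT AGT TGT TTT CTC GTC CCG TAT — no ATG→stop ORF.
Frame 2: CCG CCA AAG GGA GTA TCA CAA CAG CGA ATG CTA TGA TAT GCA CAC GGA TTA ATG CAT GTA GTT GTT TTC TCG TCC CGT ATG — ATG at 29, stop TGA at 35 → 9 nt.
Frame 3: CGC CAA AGG GAG TAT CAC AAC AGC GAA TGC TAT GAT ATG CAC ACG GAT TAA TGC ATG TAG TTG TTT TCT CGT CCC GTA TGC — ATG at 39, stop TAA at 51 → 15 nt; ATG at 57, stop TAG at 60 → 6 nt.
Longest ORF is 15 nt in frame 3 (positions 39–53).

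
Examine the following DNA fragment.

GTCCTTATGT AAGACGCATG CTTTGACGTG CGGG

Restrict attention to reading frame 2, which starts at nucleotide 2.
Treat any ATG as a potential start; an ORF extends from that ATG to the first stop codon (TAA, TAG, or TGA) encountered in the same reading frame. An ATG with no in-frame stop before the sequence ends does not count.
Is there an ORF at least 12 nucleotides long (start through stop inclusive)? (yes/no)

no

Frame 2: TCC TTA TGT AAG ACG CAT GCT TTG ACG TGC GGG — no ATG→stop ORF.
Largest ORF found is 0 nucleotides < 12, so no.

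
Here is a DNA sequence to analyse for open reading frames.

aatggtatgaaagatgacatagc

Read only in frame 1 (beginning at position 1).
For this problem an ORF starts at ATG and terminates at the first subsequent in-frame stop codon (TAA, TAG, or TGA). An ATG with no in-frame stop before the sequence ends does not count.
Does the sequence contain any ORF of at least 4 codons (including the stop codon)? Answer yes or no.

no

Frame 1: AAT GGT ATG AAA GAT GAC ATA — no ATG→stop ORF.
Largest ORF found is 0 codons < 4, so no.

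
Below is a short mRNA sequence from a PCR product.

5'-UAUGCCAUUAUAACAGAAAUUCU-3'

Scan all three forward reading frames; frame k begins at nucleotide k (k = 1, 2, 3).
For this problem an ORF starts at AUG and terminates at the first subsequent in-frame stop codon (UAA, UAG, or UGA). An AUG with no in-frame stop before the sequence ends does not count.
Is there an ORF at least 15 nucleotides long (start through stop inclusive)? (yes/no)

no

Frame 1: UAU GCC AUU AUA ACA GAA AUU — no AUG→stop ORF.
Frame 2: AUG CCA UUA UAA CAG AAA UUC — AUG at 2, stop UAA at 11 → 12 nt.
Frame 3: UGC CAU UAU AAC AGA AAU UCU — no AUG→stop ORF.
Largest ORF found is 12 nucleotides < 15, so no.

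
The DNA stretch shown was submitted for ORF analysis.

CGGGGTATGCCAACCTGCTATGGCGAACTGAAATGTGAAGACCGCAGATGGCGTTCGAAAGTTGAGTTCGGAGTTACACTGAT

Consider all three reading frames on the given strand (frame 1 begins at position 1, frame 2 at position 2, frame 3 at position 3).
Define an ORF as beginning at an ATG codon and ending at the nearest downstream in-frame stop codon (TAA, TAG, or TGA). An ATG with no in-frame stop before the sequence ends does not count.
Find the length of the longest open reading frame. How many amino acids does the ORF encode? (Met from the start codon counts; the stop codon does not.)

5

Frame 1: CGG GGT ATG CCA ACC TGC TAT GGC GAA CTG AAA TGT GAA GAC CGC AGA TGG CGT TCG AAA GTT GAG TTC GGA GTT ACA CTG — no ATG→stop ORF.
Frame 2: GGG GTA TGC CAA CCT GCT ATG GCG AAC TGA AAT GTG AAG ACC GCA GAT GGC GTT CGA AAG TTG AGT TCG GAG TTA CAC TGA — ATG at 20, stop TGA at 29 → 12 nt.
Frame 3: GGG TAT GCC AAC CTG CTA TGG CGA ACT GAA ATG TGA AGA CCG CAG ATG GCG TTC GAA AGT TGA GTT CGG AGT TAC ACT GAT — ATG at 33, stop TGA at 36 → 6 nt; ATG at 48, stop TGA at 63 → 18 nt.
Longest: frame 3, positions 48–65, 18 nt = 6 codons = 5 aa. → 5 amino acids.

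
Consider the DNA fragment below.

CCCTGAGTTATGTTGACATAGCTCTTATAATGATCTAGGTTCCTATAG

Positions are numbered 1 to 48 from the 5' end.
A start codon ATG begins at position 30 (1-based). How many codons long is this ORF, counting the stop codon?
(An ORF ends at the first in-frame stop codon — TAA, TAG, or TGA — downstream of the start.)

3

Codons from position 30: ATG (30–32), ATC (33–35), TAG (36–38).
TAG is the first in-frame stop; that's 3 codons including the stop.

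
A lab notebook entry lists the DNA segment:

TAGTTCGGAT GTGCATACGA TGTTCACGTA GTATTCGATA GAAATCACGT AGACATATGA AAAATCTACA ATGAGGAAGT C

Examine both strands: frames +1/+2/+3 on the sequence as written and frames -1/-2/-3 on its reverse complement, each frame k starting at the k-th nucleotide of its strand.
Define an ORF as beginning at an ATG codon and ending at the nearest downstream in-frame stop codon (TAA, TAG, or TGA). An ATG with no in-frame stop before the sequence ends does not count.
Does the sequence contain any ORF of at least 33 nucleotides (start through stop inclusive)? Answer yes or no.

Reverse complement (5'→3'): GACTTCCTCATTGTAGATTTTTCATATGTCTACGTGATTTCTATCGAATACTACGTGAACATCGTATGCACATCCGAACTA
Frame +1: TAG TTC GGA TGT GCA TAC GAT GTT CAC GTA GTA TTC GAT AGA AAT CAC GTA GAC ATA TGA AAA ATC TAC AAT GAG GAA GTC — no ATG→stop ORF.
Frame +2: AGT TCG GAT GTG CAT ACG ATG TTC ACG TAG TAT TCG ATA GAA ATC ACG TAG ACA TAT GAA AAA TCT ACA ATG AGG AAG — ATG at 20, stop TAG at 29 → 12 nt.
Frame +3: GTT CGG ATG TGC ATA CGA TGT TCA CGT AGT ATT CGA TAG AAA TCA CGT AGA CAT ATG AAA AAT CTA CAA TGA GGA AGT — ATG at 9, stop TAG at 39 → 33 nt; ATG at 57, stop TGA at 72 → 18 nt.
Frame -1: GAC TTC CTC ATT GTA GAT TTT TCA TAT GTC TAC GTG ATT TCT ATC GAA TAC TAC GTG AAC ATC GTA TGC ACA TCC GAA CTA — no ATG→stop ORF.
Frame -2: ACT TCC TCA TTG TAG ATT TTT CAT ATG TCT ACG TGA TTT CTA TCG AAT ACT ACG TGA ACA TCG TAT GCA CAT CCG AAC — ATG at 26, stop TGA at 35 → 12 nt.
Frame -3: CTT CCT CAT TGT AGA TTT TTC ATA TGT CTA CGT GAT TTC TAT CGA ATA CTA CGT GAA CAT CGT ATG CAC ATC CGA ACT — no ATG→stop ORF.
Frame +3 has an ORF of 33 nucleotides (positions 9–41) ≥ 33, so yes.

yes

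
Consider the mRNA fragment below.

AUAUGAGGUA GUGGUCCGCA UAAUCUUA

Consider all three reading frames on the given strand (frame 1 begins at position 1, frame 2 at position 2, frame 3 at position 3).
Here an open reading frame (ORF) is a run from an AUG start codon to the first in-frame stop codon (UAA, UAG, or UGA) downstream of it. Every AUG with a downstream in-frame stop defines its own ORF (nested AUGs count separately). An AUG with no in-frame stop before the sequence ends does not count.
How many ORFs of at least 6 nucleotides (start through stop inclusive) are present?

Frame 1: AUA UGA GGU AGU GGU CCG CAU AAU CUU — no AUG→stop ORF.
Frame 2: UAU GAG GUA GUG GUC CGC AUA AUC UUA — no AUG→stop ORF.
Frame 3: AUG AGG UAG UGG UCC GCA UAA UCU — AUG at 3, stop UAG at 9 → 9 nt.
ORFs ≥ 6 nucleotides: frame 3 3–11 (9 nucleotides). Count = 1.

1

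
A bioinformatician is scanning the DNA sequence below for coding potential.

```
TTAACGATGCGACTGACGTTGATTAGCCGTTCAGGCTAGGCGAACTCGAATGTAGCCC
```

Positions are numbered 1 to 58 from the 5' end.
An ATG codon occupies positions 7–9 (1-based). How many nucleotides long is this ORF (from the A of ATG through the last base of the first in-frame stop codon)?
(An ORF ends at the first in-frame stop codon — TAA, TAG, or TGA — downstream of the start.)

Codons from position 7: ATG (7–9), CGA (10–12), CTG (13–15), ACG (16–18), TTG (19–21), ATT (22–24), AGC (25–27), CGT (28–30), TCA (31–33), GGC (34–36), TAG (37–39).
TAG is the first in-frame stop; ORF spans 7–39, 33 nucleotides.

33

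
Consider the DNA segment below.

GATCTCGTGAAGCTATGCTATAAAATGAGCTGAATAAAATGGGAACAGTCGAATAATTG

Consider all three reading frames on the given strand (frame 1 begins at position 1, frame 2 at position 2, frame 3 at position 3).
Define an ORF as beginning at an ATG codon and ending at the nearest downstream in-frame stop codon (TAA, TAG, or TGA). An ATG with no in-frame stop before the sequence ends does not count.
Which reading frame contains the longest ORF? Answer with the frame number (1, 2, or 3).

Frame 1: GAT CTC GTG AAG CTA TGC TAT AAA ATG AGC TGA ATA AAA TGG GAA CAG TCG AAT AAT — ATG at 25, stop TGA at 31 → 9 nt.
Frame 2: ATC TCG TGA AGC TAT GCT ATA AAA TGA GCT GAA TAA AAT GGG AAC AGT CGA ATA ATT — no ATG→stop ORF.
Frame 3: TCT CGT GAA GCT ATG CTA TAA AAT GAG CTG AAT AAA ATG GGA ACA GTC GAA TAA TTG — ATG at 15, stop TAA at 21 → 9 nt; ATG at 39, stop TAA at 54 → 18 nt.
Longest ORF is 18 nt in frame 3 (positions 39–56).

3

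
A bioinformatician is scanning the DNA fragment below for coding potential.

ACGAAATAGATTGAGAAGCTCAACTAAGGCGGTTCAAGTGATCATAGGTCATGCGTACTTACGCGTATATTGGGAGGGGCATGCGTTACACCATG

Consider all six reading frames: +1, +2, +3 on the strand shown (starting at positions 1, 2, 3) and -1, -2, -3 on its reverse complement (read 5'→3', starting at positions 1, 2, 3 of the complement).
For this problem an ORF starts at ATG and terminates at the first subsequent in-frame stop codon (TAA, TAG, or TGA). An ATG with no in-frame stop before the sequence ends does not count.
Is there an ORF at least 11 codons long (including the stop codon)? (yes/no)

yes

Reverse complement (5'→3'): CATGGTGTAACGCATGCCCCTCCCAATATACGCGTAAGTACGCATGACCTATGATCACTTGAACCGCCTTAGTTGAGCTTCTCAATCTATTTCGT
Frame +1: ACG AAA TAG ATT GAG AAG CTC AAC TAA GGC GGT TCA AGT GAT CAT AGG TCA TGC GTA CTT ACG CGT ATA TTG GGA GGG GCA TGC GTT ACA CCA — no ATG→stop ORF.
Frame +2: CGA AAT AGA TTG AGA AGC TCA ACT AAG GCG GTT CAA GTG ATC ATA GGT CAT GCG TAC TTA CGC GTA TAT TGG GAG GGG CAT GCG TTA CAC CAT — no ATG→stop ORF.
Frame +3: GAA ATA GAT TGA GAA GCT CAA CTA AGG CGG TTC AAG TGA TCA TAG GTC ATG CGT ACT TAC GCG TAT ATT GGG AGG GGC ATG CGT TAC ACC ATG — no ATG→stop ORF.
Frame -1: CAT GGT GTA ACG CAT GCC CCT CCC AAT ATA CGC GTA AGT ACG CAT GAC CTA TGA TCA CTT GAA CCG CCT TAG TTG AGC TTC TCA ATC TAT TTC — no ATG→stop ORF.
Frame -2: ATG GTG TAA CGC ATG CCC CTC CCA ATA TAC GCG TAA GTA CGC ATG ACC TAT GAT CAC TTG AAC CGC CTT AGT TGA GCT TCT CAA TCT ATT TCG — ATG at 2, stop TAA at 8 → 9 nt; ATG at 14, stop TAA at 35 → 24 nt; ATG at 44, stop TGA at 74 → 33 nt.
Frame -3: TGG TGT AAC GCA TGC CCC TCC CAA TAT ACG CGT AAG TAC GCA TGA CCT ATG ATC ACT TGA ACC GCC TTA GTT GAG CTT CTC AAT CTA TTT CGT — ATG at 51, stop TGA at 60 → 12 nt.
Frame -2 has an ORF of 11 codons (positions 44–76) ≥ 11, so yes.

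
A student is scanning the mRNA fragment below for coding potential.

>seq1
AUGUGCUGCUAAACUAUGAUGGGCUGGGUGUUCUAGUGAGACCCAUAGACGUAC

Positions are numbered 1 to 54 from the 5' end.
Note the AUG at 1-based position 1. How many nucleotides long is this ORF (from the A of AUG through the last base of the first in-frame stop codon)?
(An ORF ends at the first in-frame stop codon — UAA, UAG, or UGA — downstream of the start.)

Codons from position 1: AUG (1–3), UGC (4–6), UGC (7–9), UAA (10–12).
UAA is the first in-frame stop; ORF spans 1–12, 12 nucleotides.

12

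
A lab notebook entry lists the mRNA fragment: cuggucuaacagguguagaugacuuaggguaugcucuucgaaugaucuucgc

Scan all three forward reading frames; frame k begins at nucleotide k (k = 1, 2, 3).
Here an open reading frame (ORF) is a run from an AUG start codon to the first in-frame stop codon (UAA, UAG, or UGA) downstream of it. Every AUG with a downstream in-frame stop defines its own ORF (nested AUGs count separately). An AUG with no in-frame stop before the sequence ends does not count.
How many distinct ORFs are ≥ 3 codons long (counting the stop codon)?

2

Frame 1: CUG GUC UAA CAG GUG UAG AUG ACU UAG GGU AUG CUC UUC GAA UGA UCU UCG — AUG at 19, stop UAG at 25 → 9 nt; AUG at 31, stop UGA at 43 → 15 nt.
Frame 2: UGG UCU AAC AGG UGU AGA UGA CUU AGG GUA UGC UCU UCG AAU GAU CUU CGC — no AUG→stop ORF.
Frame 3: GGU CUA ACA GGU GUA GAU GAC UUA GGG UAU GCU CUU CGA AUG AUC UUC — no AUG→stop ORF.
ORFs ≥ 3 codons: frame 1 19–27 (3 codons), frame 1 31–45 (5 codons). Count = 2.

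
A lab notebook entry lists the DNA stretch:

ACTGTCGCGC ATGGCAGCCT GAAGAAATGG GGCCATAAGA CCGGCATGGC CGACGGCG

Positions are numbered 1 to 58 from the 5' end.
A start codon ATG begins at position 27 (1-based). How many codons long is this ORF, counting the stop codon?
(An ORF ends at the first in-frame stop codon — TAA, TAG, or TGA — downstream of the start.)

4

Codons from position 27: ATG (27–29), GGG (30–32), CCA (33–35), TAA (36–38).
TAA is the first in-frame stop; that's 4 codons including the stop.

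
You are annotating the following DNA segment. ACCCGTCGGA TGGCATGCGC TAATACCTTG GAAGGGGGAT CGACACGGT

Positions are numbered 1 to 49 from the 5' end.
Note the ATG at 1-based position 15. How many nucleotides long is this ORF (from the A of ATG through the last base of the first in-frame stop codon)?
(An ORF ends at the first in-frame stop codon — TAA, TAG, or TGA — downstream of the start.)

Codons from position 15: ATG (15–17), CGC (18–20), TAA (21–23).
TAA is the first in-frame stop; ORF spans 15–23, 9 nucleotides.

9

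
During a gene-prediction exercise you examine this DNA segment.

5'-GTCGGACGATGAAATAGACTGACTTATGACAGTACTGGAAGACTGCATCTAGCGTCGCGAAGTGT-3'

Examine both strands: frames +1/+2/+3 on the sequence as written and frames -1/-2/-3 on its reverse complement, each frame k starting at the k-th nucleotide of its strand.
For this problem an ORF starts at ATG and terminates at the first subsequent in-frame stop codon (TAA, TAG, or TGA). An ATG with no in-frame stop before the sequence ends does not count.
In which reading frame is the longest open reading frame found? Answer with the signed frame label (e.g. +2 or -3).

+2

Reverse complement (5'→3'): ACACTTCGCGACGCTAGATGCAGTCTTCCAGTACTGTCATAAGTCAGTCTATTTCATCGTCCGAC
Frame +1: GTC GGA CGA TGA AAT AGA CTG ACT TAT GAC AGT ACT GGA AGA CTG CAT CTA GCG TCG CGA AGT — no ATG→stop ORF.
Frame +2: TCG GAC GAT GAA ATA GAC TGA CTT ATG ACA GTA CTG GAA GAC TGC ATC TAG CGT CGC GAA GTG — ATG at 26, stop TAG at 50 → 27 nt.
Frame +3: CGG ACG ATG AAA TAG ACT GAC TTA TGA CAG TAC TGG AAG ACT GCA TCT AGC GTC GCG AAG TGT — ATG at 9, stop TAG at 15 → 9 nt.
Frame -1: ACA CTT CGC GAC GCT AGA TGC AGT CTT CCA GTA CTG TCA TAA GTC AGT CTA TTT CAT CGT CCG — no ATG→stop ORF.
Frame -2: CAC TTC GCG ACG CTA GAT GCA GTC TTC CAG TAC TGT CAT AAG TCA GTC TAT TTC ATC GTC CGA — no ATG→stop ORF.
Frame -3: ACT TCG CGA CGC TAG ATG CAG TCT TCC AGT ACT GTC ATA AGT CAG TCT ATT TCA TCG TCC GAC — no ATG→stop ORF.
Longest ORF is 27 nt in frame +2 (positions 26–52).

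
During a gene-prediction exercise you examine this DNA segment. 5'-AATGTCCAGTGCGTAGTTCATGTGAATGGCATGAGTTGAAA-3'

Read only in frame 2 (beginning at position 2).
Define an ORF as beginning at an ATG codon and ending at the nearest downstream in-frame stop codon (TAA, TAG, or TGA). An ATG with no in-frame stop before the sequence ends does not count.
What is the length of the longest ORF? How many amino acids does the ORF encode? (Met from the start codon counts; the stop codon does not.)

Frame 2: ATG TCC AGT GCG TAG TTC ATG TGA ATG GCA TGA GTT GAA — ATG at 2, stop TAG at 14 → 15 nt; ATG at 20, stop TGA at 23 → 6 nt; ATG at 26, stop TGA at 32 → 9 nt.
Longest: frame 2, positions 2–16, 15 nt = 5 codons = 4 aa. → 4 amino acids.

4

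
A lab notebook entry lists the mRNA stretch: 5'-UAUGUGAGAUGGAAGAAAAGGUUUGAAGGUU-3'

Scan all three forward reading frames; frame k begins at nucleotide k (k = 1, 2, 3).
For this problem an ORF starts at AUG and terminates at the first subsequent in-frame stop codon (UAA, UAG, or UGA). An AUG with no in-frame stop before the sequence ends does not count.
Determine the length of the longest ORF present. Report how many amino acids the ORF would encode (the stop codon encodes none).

Frame 1: UAU GUG AGA UGG AAG AAA AGG UUU GAA GGU — no AUG→stop ORF.
Frame 2: AUG UGA GAU GGA AGA AAA GGU UUG AAG GUU — AUG at 2, stop UGA at 5 → 6 nt.
Frame 3: UGU GAG AUG GAA GAA AAG GUU UGA AGG — AUG at 9, stop UGA at 24 → 18 nt.
Longest: frame 3, positions 9–26, 18 nt = 6 codons = 5 aa. → 5 amino acids.

5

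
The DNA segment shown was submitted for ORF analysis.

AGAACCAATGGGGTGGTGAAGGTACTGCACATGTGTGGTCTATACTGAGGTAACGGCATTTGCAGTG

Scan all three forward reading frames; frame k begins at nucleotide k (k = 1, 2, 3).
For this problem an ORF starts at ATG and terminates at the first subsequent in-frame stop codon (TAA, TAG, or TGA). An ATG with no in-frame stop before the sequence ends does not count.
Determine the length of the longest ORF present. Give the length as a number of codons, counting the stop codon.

Frame 1: AGA ACC AAT GGG GTG GTG AAG GTA CTG CAC ATG TGT GGT CTA TAC TGA GGT AAC GGC ATT TGC AGT — ATG at 31, stop TGA at 46 → 18 nt.
Frame 2: GAA CCA ATG GGG TGG TGA AGG TAC TGC ACA TGT GTG GTC TAT ACT GAG GTA ACG GCA TTT GCA GTG — ATG at 8, stop TGA at 17 → 12 nt.
Frame 3: AAC CAA TGG GGT GGT GAA GGT ACT GCA CAT GTG TGG TCT ATA CTG AGG TAA CGG CAT TTG CAG — no ATG→stop ORF.
Longest: frame 1, positions 31–48, 18 nt = 6 codons = 5 aa. → 6 codons.

6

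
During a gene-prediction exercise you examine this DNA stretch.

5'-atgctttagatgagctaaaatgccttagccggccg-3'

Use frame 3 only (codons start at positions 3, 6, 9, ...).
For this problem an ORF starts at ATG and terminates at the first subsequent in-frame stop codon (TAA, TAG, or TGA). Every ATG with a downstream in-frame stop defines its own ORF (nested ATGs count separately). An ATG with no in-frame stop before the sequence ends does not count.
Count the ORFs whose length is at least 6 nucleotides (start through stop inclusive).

0

Frame 3: GCT TTA GAT GAG CTA AAA TGC CTT AGC CGG CCG — no ATG→stop ORF.
No ORF reaches 6 nucleotides. Count = 0.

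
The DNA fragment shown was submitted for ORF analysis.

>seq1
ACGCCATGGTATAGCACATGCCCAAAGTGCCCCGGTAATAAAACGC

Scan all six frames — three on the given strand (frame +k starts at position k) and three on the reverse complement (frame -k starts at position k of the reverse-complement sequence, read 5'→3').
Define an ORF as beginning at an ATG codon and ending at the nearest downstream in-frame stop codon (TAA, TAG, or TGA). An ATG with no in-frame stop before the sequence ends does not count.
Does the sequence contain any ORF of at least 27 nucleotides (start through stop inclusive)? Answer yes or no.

no

Reverse complement (5'→3'): GCGTTTTATTACCGGGGCACTTTGGGCATGTGCTATACCATGGCGT
Frame +1: ACG CCA TGG TAT AGC ACA TGC CCA AAG TGC CCC GGT AAT AAA ACG — no ATG→stop ORF.
Frame +2: CGC CAT GGT ATA GCA CAT GCC CAA AGT GCC CCG GTA ATA AAA CGC — no ATG→stop ORF.
Frame +3: GCC ATG GTA TAG CAC ATG CCC AAA GTG CCC CGG TAA TAA AAC — ATG at 6, stop TAG at 12 → 9 nt; ATG at 18, stop TAA at 36 → 21 nt.
Frame -1: GCG TTT TAT TAC CGG GGC ACT TTG GGC ATG TGC TAT ACC ATG GCG — no ATG→stop ORF.
Frame -2: CGT TTT ATT ACC GGG GCA CTT TGG GCA TGT GCT ATA CCA TGG CGT — no ATG→stop ORF.
Frame -3: GTT TTA TTA CCG GGG CAC TTT GGG CAT GTG CTA TAC CAT GGC — no ATG→stop ORF.
Largest ORF found is 21 nucleotides < 27, so no.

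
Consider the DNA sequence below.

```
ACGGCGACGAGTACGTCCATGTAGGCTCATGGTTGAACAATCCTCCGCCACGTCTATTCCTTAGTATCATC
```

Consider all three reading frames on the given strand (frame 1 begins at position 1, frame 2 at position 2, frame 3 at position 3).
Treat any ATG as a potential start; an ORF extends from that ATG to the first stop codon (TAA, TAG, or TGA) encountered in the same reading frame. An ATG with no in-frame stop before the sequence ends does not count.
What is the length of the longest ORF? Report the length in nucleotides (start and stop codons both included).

Frame 1: ACG GCG ACG AGT ACG TCC ATG TAG GCT CAT GGT TGA ACA ATC CTC CGC CAC GTC TAT TCC TTA GTA TCA — ATG at 19, stop TAG at 22 → 6 nt.
Frame 2: CGG CGA CGA GTA CGT CCA TGT AGG CTC ATG GTT GAA CAA TCC TCC GCC ACG TCT ATT CCT TAG TAT CAT — ATG at 29, stop TAG at 62 → 36 nt.
Frame 3: GGC GAC GAG TAC GTC CAT GTA GGC TCA TGG TTG AAC AAT CCT CCG CCA CGT CTA TTC CTT AGT ATC ATC — no ATG→stop ORF.
Longest: frame 2, positions 29–64, 36 nt = 12 codons = 11 aa. → 36 nucleotides.

36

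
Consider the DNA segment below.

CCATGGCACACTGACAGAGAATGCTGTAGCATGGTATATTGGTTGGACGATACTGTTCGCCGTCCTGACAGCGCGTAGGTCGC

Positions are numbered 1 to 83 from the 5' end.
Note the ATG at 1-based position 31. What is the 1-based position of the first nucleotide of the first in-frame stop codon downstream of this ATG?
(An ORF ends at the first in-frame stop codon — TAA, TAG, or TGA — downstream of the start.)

76

Codons from position 31: ATG (31–33), GTA (34–36), TAT (37–39), TGG (40–42), TTG (43–45), GAC (46–48), GAT (49–51), ACT (52–54), GTT (55–57), CGC (58–60), CGT (61–63), CCT (64–66), GAC (67–69), AGC (70–72), GCG (73–75), TAG (76–78).
TAG is a stop codon; it begins at position 76.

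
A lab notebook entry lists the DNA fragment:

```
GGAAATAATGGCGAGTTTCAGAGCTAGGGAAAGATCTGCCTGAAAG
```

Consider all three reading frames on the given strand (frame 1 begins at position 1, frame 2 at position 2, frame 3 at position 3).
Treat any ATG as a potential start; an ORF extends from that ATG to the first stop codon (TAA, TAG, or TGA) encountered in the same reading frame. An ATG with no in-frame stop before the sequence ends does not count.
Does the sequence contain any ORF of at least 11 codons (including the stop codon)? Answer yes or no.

yes

Frame 1: GGA AAT AAT GGC GAG TTT CAG AGC TAG GGA AAG ATC TGC CTG AAA — no ATG→stop ORF.
Frame 2: GAA ATA ATG GCG AGT TTC AGA GCT AGG GAA AGA TCT GCC TGA AAG — ATG at 8, stop TGA at 41 → 36 nt.
Frame 3: AAA TAA TGG CGA GTT TCA GAG CTA GGG AAA GAT CTG CCT GAA — no ATG→stop ORF.
Frame 2 has an ORF of 12 codons (positions 8–43) ≥ 11, so yes.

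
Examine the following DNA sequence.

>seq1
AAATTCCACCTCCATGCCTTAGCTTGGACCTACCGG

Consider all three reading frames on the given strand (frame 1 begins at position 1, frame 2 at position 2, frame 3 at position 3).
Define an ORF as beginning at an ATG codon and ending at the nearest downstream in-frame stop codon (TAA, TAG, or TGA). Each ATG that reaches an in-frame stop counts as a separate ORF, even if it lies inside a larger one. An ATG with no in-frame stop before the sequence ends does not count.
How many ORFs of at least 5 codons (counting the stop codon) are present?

0

Frame 1: AAA TTC CAC CTC CAT GCC TTA GCT TGG ACC TAC CGG — no ATG→stop ORF.
Frame 2: AAT TCC ACC TCC ATG CCT TAG CTT GGA CCT ACC — ATG at 14, stop TAG at 20 → 9 nt.
Frame 3: ATT CCA CCT CCA TGC CTT AGC TTG GAC CTA CCG — no ATG→stop ORF.
No ORF reaches 5 codons. Count = 0.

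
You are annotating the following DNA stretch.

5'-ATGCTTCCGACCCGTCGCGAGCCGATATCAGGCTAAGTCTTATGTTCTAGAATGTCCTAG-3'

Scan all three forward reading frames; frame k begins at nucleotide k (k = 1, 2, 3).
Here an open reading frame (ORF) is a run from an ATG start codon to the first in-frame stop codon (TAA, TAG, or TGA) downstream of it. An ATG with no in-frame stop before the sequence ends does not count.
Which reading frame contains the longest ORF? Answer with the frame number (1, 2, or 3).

Frame 1: ATG CTT CCG ACC CGT CGC GAG CCG ATA TCA GGC TAA GTC TTA TGT TCT AGA ATG TCC TAG — ATG at 1, stop TAA at 34 → 36 nt; ATG at 52, stop TAG at 58 → 9 nt.
Frame 2: TGC TTC CGA CCC GTC GCG AGC CGA TAT CAG GCT AAG TCT TAT GTT CTA GAA TGT CCT — no ATG→stop ORF.
Frame 3: GCT TCC GAC CCG TCG CGA GCC GAT ATC AGG CTA AGT CTT ATG TTC TAG AAT GTC CTA — ATG at 42, stop TAG at 48 → 9 nt.
Longest ORF is 36 nt in frame 1 (positions 1–36).

1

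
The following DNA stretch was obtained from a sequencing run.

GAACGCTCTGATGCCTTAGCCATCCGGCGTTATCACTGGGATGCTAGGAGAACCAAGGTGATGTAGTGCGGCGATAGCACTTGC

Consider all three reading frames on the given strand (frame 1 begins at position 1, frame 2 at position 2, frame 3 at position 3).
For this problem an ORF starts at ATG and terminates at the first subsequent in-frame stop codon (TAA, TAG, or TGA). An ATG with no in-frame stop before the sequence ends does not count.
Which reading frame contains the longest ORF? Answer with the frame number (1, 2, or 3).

2

Frame 1: GAA CGC TCT GAT GCC TTA GCC ATC CGG CGT TAT CAC TGG GAT GCT AGG AGA ACC AAG GTG ATG TAG TGC GGC GAT AGC ACT TGC — ATG at 61, stop TAG at 64 → 6 nt.
Frame 2: AAC GCT CTG ATG CCT TAG CCA TCC GGC GTT ATC ACT GGG ATG CTA GGA GAA CCA AGG TGA TGT AGT GCG GCG ATA GCA CTT — ATG at 11, stop TAG at 17 → 9 nt; ATG at 41, stop TGA at 59 → 21 nt.
Frame 3: ACG CTC TGA TGC CTT AGC CAT CCG GCG TTA TCA CTG GGA TGC TAG GAG AAC CAA GGT GAT GTA GTG CGG CGA TAG CAC TTG — no ATG→stop ORF.
Longest ORF is 21 nt in frame 2 (positions 41–61).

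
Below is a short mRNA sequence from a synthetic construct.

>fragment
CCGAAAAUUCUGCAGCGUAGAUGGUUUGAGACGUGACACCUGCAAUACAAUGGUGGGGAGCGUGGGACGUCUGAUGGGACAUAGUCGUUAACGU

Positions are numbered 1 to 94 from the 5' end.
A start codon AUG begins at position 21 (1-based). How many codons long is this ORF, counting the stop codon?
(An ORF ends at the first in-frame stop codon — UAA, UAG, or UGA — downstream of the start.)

3

Codons from position 21: AUG (21–23), GUU (24–26), UGA (27–29).
UGA is the first in-frame stop; that's 3 codons including the stop.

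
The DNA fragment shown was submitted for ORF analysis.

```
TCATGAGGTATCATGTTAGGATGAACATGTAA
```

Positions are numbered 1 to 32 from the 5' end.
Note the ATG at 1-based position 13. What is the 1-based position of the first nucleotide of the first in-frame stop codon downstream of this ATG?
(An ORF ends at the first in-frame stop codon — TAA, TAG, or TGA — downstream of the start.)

Codons from position 13: ATG (13–15), TTA (16–18), GGA (19–21), TGA (22–24).
TGA is a stop codon; it begins at position 22.

22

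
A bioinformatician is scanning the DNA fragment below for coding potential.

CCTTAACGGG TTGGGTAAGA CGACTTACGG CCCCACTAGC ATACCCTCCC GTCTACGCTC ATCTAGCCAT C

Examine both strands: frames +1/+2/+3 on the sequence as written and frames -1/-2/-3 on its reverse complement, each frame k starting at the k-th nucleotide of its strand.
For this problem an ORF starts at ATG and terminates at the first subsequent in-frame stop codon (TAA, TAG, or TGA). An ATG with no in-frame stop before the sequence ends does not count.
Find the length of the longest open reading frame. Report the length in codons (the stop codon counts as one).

9

Reverse complement (5'→3'): GATGGCTAGATGAGCGTAGACGGGAGGGTATGCTAGTGGGGCCGTAAGTCGTCTTACCCAACCCGTTAAGG
Frame +1: CCT TAA CGG GTT GGG TAA GAC GAC TTA CGG CCC CAC TAG CAT ACC CTC CCG TCT ACG CTC ATC TAG CCA — no ATG→stop ORF.
Frame +2: CTT AAC GGG TTG GGT AAG ACG ACT TAC GGC CCC ACT AGC ATA CCC TCC CGT CTA CGC TCA TCT AGC CAT — no ATG→stop ORF.
Frame +3: TTA ACG GGT TGG GTA AGA CGA CTT ACG GCC CCA CTA GCA TAC CCT CCC GTC TAC GCT CAT CTA GCC ATC — no ATG→stop ORF.
Frame -1: GAT GGC TAG ATG AGC GTA GAC GGG AGG GTA TGC TAG TGG GGC CGT AAG TCG TCT TAC CCA ACC CGT TAA — ATG at 10, stop TAG at 34 → 27 nt.
Frame -2: ATG GCT AGA TGA GCG TAG ACG GGA GGG TAT GCT AGT GGG GCC GTA AGT CGT CTT ACC CAA CCC GTT AAG — ATG at 2, stop TGA at 11 → 12 nt.
Frame -3: TGG CTA GAT GAG CGT AGA CGG GAG GGT ATG CTA GTG GGG CCG TAA GTC GTC TTA CCC AAC CCG TTA AGG — ATG at 30, stop TAA at 45 → 18 nt.
Longest: frame -1, positions 10–36, 27 nt = 9 codons = 8 aa. → 9 codons.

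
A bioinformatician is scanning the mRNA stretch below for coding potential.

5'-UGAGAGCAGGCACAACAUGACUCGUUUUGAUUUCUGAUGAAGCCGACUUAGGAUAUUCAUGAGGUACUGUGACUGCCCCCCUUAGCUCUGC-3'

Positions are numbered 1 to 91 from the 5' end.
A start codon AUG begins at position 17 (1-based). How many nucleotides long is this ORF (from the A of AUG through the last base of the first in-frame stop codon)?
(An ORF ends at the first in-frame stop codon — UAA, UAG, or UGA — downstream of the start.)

21

Codons from position 17: AUG (17–19), ACU (20–22), CGU (23–25), UUU (26–28), GAU (29–31), UUC (32–34), UGA (35–37).
UGA is the first in-frame stop; ORF spans 17–37, 21 nucleotides.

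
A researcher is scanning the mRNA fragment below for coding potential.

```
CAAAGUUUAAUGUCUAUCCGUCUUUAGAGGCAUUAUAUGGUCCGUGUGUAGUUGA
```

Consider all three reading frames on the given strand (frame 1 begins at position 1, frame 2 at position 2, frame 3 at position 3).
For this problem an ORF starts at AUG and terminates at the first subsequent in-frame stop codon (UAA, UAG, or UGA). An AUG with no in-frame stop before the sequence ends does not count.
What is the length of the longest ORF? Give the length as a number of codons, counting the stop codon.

Frame 1: CAA AGU UUA AUG UCU AUC CGU CUU UAG AGG CAU UAU AUG GUC CGU GUG UAG UUG — AUG at 10, stop UAG at 25 → 18 nt; AUG at 37, stop UAG at 49 → 15 nt.
Frame 2: AAA GUU UAA UGU CUA UCC GUC UUU AGA GGC AUU AUA UGG UCC GUG UGU AGU UGA — no AUG→stop ORF.
Frame 3: AAG UUU AAU GUC UAU CCG UCU UUA GAG GCA UUA UAU GGU CCG UGU GUA GUU — no AUG→stop ORF.
Longest: frame 1, positions 10–27, 18 nt = 6 codons = 5 aa. → 6 codons.

6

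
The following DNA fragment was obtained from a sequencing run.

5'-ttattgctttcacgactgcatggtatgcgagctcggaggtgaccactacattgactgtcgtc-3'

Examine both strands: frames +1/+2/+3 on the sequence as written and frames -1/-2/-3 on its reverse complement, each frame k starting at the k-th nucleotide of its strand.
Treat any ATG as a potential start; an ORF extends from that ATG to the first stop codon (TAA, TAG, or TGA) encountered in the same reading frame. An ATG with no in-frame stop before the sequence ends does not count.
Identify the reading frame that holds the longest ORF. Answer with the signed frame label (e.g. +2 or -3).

+1

Reverse complement (5'→3'): GACGACAGTCAATGTAGTGGTCACCTCCGAGCTCGCATACCATGCAGTCGTGAAAGCAATAA
Frame +1: TTA TTG CTT TCA CGA CTG CAT GGT ATG CGA GCT CGG AGG TGA CCA CTA CAT TGA CTG TCG — ATG at 25, stop TGA at 40 → 18 nt.
Frame +2: TAT TGC TTT CAC GAC TGC ATG GTA TGC GAG CTC GGA GGT GAC CAC TAC ATT GAC TGT CGT — no ATG→stop ORF.
Frame +3: ATT GCT TTC ACG ACT GCA TGG TAT GCG AGC TCG GAG GTG ACC ACT ACA TTG ACT GTC GTC — no ATG→stop ORF.
Frame -1: GAC GAC AGT CAA TGT AGT GGT CAC CTC CGA GCT CGC ATA CCA TGC AGT CGT GAA AGC AAT — no ATG→stop ORF.
Frame -2: ACG ACA GTC AAT GTA GTG GTC ACC TCC GAG CTC GCA TAC CAT GCA GTC GTG AAA GCA ATA — no ATG→stop ORF.
Frame -3: CGA CAG TCA ATG TAG TGG TCA CCT CCG AGC TCG CAT ACC ATG CAG TCG TGA AAG CAA TAA — ATG at 12, stop TAG at 15 → 6 nt; ATG at 42, stop TGA at 51 → 12 nt.
Longest ORF is 18 nt in frame +1 (positions 25–42).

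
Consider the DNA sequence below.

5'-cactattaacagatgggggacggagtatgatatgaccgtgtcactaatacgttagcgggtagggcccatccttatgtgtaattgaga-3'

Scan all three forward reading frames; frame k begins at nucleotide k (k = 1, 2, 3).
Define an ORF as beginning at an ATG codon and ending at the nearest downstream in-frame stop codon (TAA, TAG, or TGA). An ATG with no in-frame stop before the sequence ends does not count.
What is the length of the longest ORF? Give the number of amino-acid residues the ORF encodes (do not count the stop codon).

Frame 1: CAC TAT TAA CAG ATG GGG GAC GGA GTA TGA TAT GAC CGT GTC ACT AAT ACG TTA GCG GGT AGG GCC CAT CCT TAT GTG TAA TTG AGA — ATG at 13, stop TGA at 28 → 18 nt.
Frame 2: ACT ATT AAC AGA TGG GGG ACG GAG TAT GAT ATG ACC GTG TCA CTA ATA CGT TAG CGG GTA GGG CCC ATC CTT ATG TGT AAT TGA — ATG at 32, stop TAG at 53 → 24 nt; ATG at 74, stop TGA at 83 → 12 nt.
Frame 3: CTA TTA ACA GAT GGG GGA CGG AGT ATG ATA TGA CCG TGT CAC TAA TAC GTT AGC GGG TAG GGC CCA TCC TTA TGT GTA ATT GAG — ATG at 27, stop TGA at 33 → 9 nt.
Longest: frame 2, positions 32–55, 24 nt = 8 codons = 7 aa. → 7 amino acids.

7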